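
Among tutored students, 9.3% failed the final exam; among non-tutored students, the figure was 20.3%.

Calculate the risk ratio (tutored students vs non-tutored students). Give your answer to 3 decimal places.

RR = 0.0930 / 0.2030 = 0.458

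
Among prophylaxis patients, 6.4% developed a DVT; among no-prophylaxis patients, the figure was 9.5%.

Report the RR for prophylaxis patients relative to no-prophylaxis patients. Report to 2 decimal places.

RR = 0.0640 / 0.0950 = 0.67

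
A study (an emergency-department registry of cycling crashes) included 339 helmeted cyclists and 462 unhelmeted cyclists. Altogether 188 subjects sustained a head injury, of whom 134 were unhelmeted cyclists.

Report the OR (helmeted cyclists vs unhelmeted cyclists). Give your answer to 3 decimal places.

helmeted cyclists with the outcome: 188 − 134 = 54
helmeted cyclists without the outcome: 339 − 54 = 285
unhelmeted cyclists without the outcome: 462 − 134 = 328
OR = (54 × 328) / (285 × 134) = 17712/38190 ≈ 0.464

0.464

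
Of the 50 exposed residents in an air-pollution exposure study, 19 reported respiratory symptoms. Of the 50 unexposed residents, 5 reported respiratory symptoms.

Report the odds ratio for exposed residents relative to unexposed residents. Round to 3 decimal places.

OR = (19 × 45) / (31 × 5) = 855/155 ≈ 5.516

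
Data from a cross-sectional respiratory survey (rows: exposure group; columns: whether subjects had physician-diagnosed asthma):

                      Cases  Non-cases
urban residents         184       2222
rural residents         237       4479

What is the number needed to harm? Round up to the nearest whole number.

NNH ≈ 39

risk, urban residents = 184/2406 = 0.076475
risk, rural residents = 237/4716 = 0.050254
absolute risk difference = 0.026221
1 / 0.026221 = 38.137 → round up → 39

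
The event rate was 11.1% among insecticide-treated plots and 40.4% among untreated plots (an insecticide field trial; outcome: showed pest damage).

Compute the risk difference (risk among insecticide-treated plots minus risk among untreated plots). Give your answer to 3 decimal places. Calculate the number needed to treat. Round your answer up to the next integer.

RD = -0.293; NNT = 4

risk difference = 0.1110 − 0.4040 = -0.293
absolute risk difference = 0.293000
1 / 0.293000 = 3.413 → round up → 4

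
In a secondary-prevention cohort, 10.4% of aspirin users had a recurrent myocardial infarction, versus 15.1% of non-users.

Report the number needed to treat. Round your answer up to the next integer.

absolute risk difference = 0.047000
1 / 0.047000 = 21.277 → round up → 22

NNT: 22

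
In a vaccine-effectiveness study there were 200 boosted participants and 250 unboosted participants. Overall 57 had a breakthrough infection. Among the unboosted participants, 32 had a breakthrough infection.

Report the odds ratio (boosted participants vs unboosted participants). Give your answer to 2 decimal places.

OR ≈ 0.97

boosted participants with the outcome: 57 − 32 = 25
boosted participants without the outcome: 200 − 25 = 175
unboosted participants without the outcome: 250 − 32 = 218
OR = (25 × 218) / (175 × 32) = 5450/5600 ≈ 0.97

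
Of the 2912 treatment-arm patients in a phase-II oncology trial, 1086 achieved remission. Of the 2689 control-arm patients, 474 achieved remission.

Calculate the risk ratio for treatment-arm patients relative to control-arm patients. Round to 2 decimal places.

risk, treatment-arm patients = 1086/2912 = 0.3729
risk, control-arm patients = 474/2689 = 0.1763
RR = 0.3729 / 0.1763 = 2.12

RR: 2.12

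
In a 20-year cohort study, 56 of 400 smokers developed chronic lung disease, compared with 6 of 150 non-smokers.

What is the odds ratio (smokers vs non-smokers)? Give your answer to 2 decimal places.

OR = (56 × 144) / (344 × 6) = 8064/2064 ≈ 3.91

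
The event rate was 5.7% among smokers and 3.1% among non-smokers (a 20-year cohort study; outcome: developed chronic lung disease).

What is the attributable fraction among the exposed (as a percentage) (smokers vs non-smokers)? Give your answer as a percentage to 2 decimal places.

AR% = (0.05700 − 0.03100) / 0.05700 = 0.4561 → 45.61%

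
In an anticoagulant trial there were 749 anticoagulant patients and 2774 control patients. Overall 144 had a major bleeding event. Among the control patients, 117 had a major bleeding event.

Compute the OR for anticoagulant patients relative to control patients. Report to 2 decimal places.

anticoagulant patients with the outcome: 144 − 117 = 27
anticoagulant patients without the outcome: 749 − 27 = 722
control patients without the outcome: 2774 − 117 = 2657
odds, anticoagulant patients = 27/722 = 0.03740
odds, control patients = 117/2657 = 0.04403
OR = 0.03740 / 0.04403 = 0.85

0.85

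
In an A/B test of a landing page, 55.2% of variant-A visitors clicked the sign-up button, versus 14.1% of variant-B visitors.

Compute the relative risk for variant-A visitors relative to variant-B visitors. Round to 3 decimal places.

RR = 0.5520 / 0.1410 = 3.915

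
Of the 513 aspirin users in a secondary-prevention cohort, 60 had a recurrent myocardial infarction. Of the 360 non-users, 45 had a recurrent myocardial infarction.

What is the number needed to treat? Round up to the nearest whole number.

NNT ≈ 125

risk, aspirin users = 60/513 = 0.116959
risk, non-users = 45/360 = 0.125000
absolute risk difference = 0.008041
1 / 0.008041 = 124.363 → round up → 125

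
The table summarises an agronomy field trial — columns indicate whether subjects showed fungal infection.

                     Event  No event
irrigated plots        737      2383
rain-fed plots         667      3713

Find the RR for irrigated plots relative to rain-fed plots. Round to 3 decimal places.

risk, irrigated plots = 737/3120 = 0.2362
risk, rain-fed plots = 667/4380 = 0.1523
RR = 0.2362 / 0.1523 = 1.551

RR ≈ 1.551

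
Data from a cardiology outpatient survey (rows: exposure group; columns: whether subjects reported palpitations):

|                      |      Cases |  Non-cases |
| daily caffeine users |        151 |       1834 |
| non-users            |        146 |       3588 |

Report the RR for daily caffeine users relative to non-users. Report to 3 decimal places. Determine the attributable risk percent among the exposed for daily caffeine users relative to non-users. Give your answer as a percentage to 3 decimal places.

RR = 1.946; AR% = 48.600%

risk, daily caffeine users = 151/1985 = 0.07607
risk, non-users = 146/3734 = 0.03910
RR = 0.07607 / 0.03910 = 1.946
AR% = (0.07607 − 0.03910) / 0.07607 = 0.4860 → 48.600%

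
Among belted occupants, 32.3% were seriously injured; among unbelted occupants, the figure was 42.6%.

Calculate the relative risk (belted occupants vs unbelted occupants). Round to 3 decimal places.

RR = 0.3230 / 0.4260 = 0.758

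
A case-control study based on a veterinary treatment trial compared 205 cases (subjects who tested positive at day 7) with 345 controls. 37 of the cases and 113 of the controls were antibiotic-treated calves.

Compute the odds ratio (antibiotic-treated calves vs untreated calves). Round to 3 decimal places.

OR = (37 × 232) / (113 × 168) = 8584/18984 ≈ 0.452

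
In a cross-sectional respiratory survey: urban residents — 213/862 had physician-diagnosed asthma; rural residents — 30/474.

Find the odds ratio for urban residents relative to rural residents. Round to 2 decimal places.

OR = (213 × 444) / (649 × 30) = 94572/19470 ≈ 4.86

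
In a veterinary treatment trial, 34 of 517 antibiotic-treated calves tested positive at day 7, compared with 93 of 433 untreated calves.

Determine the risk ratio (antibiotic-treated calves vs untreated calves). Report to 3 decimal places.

RR ≈ 0.306

risk, antibiotic-treated calves = 34/517 = 0.0658
risk, untreated calves = 93/433 = 0.2148
RR = 0.0658 / 0.2148 = 0.306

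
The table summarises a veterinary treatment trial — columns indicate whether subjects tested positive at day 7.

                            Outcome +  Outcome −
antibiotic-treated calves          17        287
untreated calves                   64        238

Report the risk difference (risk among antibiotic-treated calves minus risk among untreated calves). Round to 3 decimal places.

-0.156

risk, antibiotic-treated calves = 17/304 = 0.0559
risk, untreated calves = 64/302 = 0.2119
risk difference = 0.0559 − 0.2119 = -0.156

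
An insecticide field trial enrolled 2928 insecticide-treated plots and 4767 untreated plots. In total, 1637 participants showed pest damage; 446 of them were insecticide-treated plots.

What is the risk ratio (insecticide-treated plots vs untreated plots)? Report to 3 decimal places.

insecticide-treated plots without the outcome: 2928 − 446 = 2482
untreated plots with the outcome: 1637 − 446 = 1191
untreated plots without the outcome: 4767 − 1191 = 3576
risk, insecticide-treated plots = 446/2928 = 0.1523
risk, untreated plots = 1191/4767 = 0.2498
RR = 0.1523 / 0.2498 = 0.610

RR: 0.610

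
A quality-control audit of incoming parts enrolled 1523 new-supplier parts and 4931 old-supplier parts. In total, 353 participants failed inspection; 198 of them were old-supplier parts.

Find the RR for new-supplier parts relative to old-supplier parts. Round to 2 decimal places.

RR: 2.53

new-supplier parts with the outcome: 353 − 198 = 155
new-supplier parts without the outcome: 1523 − 155 = 1368
old-supplier parts without the outcome: 4931 − 198 = 4733
risk, new-supplier parts = 155/1523 = 0.10177
risk, old-supplier parts = 198/4931 = 0.04015
RR = 0.10177 / 0.04015 = 2.53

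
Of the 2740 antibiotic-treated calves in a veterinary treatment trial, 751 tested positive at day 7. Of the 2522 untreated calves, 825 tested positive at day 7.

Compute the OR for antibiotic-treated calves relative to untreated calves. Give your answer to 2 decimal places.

OR = (751 × 1697) / (1989 × 825) = 1274447/1640925 ≈ 0.78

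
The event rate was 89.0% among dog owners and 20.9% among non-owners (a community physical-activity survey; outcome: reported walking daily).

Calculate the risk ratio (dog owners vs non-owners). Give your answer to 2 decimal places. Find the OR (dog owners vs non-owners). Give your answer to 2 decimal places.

RR = 0.8900 / 0.2090 = 4.26
odds, dog owners = 0.8900/0.1100 = 8.0909
odds, non-owners = 0.2090/0.7910 = 0.2642
OR = 8.0909 / 0.2642 = 30.62

RR = 4.26; OR = 30.62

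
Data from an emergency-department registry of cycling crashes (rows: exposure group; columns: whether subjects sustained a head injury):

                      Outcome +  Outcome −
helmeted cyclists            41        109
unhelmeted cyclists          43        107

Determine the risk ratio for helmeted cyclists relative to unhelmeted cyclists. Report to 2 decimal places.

0.95

risk, helmeted cyclists = 41/150 = 0.2733
risk, unhelmeted cyclists = 43/150 = 0.2867
RR = 0.2733 / 0.2867 = 0.95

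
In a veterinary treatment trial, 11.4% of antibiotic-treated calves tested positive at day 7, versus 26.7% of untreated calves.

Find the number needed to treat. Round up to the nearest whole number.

NNT: 7

absolute risk difference = 0.153000
1 / 0.153000 = 6.536 → round up → 7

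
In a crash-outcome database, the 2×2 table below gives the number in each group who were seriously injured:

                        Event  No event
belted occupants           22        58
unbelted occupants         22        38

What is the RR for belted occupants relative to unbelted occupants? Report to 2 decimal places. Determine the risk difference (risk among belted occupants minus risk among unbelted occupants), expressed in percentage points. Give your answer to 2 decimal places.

risk, belted occupants = 22/80 = 0.2750
risk, unbelted occupants = 22/60 = 0.3667
RR = 0.2750 / 0.3667 = 0.75
risk difference = 0.2750 − 0.3667 = -0.0917 → -9.17 percentage points

RR = 0.75; RD = -9.17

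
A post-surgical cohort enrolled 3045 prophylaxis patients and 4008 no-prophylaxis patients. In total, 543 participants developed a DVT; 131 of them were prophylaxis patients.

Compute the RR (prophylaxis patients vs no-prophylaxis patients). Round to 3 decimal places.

prophylaxis patients without the outcome: 3045 − 131 = 2914
no-prophylaxis patients with the outcome: 543 − 131 = 412
no-prophylaxis patients without the outcome: 4008 − 412 = 3596
risk, prophylaxis patients = 131/3045 = 0.04302
risk, no-prophylaxis patients = 412/4008 = 0.10279
RR = 0.04302 / 0.10279 = 0.419

0.419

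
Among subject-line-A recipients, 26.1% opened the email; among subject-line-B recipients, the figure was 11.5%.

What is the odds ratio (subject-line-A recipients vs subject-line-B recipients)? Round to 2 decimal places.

odds, subject-line-A recipients = 0.2610/0.7390 = 0.3532
odds, subject-line-B recipients = 0.1150/0.8850 = 0.1299
OR = 0.3532 / 0.1299 = 2.72

2.72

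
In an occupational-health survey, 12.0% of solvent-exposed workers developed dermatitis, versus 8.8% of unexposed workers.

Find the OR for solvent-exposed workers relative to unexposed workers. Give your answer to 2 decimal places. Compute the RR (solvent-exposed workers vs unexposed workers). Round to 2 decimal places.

odds, solvent-exposed workers = 0.1200/0.8800 = 0.1364
odds, unexposed workers = 0.0880/0.9120 = 0.0965
OR = 0.1364 / 0.0965 = 1.41
RR = 0.1200 / 0.0880 = 1.36

OR = 1.41; RR = 1.36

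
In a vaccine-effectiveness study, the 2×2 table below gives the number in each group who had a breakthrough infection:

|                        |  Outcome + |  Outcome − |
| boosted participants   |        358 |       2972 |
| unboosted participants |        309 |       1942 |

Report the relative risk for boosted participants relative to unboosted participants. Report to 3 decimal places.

RR: 0.783

risk, boosted participants = 358/3330 = 0.1075
risk, unboosted participants = 309/2251 = 0.1373
RR = 0.1075 / 0.1373 = 0.783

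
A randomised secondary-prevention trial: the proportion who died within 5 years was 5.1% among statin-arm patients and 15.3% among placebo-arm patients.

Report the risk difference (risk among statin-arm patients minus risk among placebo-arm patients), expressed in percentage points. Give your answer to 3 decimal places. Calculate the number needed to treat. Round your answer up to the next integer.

risk difference = 0.0510 − 0.1530 = -0.1020 → -10.200 percentage points
absolute risk difference = 0.102000
1 / 0.102000 = 9.804 → round up → 10

RD = -10.200; NNT = 10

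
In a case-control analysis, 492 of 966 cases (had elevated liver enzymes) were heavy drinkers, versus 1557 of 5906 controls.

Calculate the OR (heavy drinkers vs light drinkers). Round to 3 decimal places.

OR = (492 × 4349) / (1557 × 474) = 2139708/738018 ≈ 2.899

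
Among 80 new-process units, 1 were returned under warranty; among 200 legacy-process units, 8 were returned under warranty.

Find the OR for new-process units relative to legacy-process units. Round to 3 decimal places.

OR = (1 × 192) / (79 × 8) = 192/632 ≈ 0.304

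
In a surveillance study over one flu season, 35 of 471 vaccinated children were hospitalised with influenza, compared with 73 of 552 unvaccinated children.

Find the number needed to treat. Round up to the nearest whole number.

NNT ≈ 18

risk, vaccinated children = 35/471 = 0.074310
risk, unvaccinated children = 73/552 = 0.132246
absolute risk difference = 0.057936
1 / 0.057936 = 17.260 → round up → 18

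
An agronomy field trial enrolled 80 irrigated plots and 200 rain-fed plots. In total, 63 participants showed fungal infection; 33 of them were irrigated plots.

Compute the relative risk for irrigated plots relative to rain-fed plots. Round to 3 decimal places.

2.750

irrigated plots without the outcome: 80 − 33 = 47
rain-fed plots with the outcome: 63 − 33 = 30
rain-fed plots without the outcome: 200 − 30 = 170
risk, irrigated plots = 33/80 = 0.4125
risk, rain-fed plots = 30/200 = 0.1500
RR = 0.4125 / 0.1500 = 2.750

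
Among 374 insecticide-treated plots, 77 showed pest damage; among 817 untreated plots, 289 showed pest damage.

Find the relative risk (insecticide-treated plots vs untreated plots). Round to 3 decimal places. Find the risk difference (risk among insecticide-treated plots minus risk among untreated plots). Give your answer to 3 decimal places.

RR = 0.582; RD = -0.148

risk, insecticide-treated plots = 77/374 = 0.2059
risk, untreated plots = 289/817 = 0.3537
RR = 0.2059 / 0.3537 = 0.582
risk difference = 0.2059 − 0.3537 = -0.148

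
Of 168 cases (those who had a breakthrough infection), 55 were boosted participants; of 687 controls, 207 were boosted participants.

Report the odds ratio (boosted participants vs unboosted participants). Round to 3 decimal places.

OR = (55 × 480) / (207 × 113) = 26400/23391 ≈ 1.129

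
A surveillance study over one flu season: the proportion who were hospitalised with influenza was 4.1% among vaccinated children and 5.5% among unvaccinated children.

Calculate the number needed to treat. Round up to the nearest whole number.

72

absolute risk difference = 0.014000
1 / 0.014000 = 71.429 → round up → 72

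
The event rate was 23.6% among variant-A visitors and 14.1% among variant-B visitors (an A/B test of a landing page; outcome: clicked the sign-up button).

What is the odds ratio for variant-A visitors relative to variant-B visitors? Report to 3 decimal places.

1.882

odds, variant-A visitors = 0.2360/0.7640 = 0.3089
odds, variant-B visitors = 0.1410/0.8590 = 0.1641
OR = 0.3089 / 0.1641 = 1.882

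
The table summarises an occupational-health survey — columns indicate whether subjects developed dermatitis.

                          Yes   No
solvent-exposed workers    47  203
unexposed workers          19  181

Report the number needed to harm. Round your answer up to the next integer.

11

risk, solvent-exposed workers = 47/250 = 0.188000
risk, unexposed workers = 19/200 = 0.095000
absolute risk difference = 0.093000
1 / 0.093000 = 10.753 → round up → 11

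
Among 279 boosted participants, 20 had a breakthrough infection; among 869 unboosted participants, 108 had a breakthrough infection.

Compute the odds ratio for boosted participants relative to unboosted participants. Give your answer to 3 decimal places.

odds, boosted participants = 20/259 = 0.0772
odds, unboosted participants = 108/761 = 0.1419
OR = 0.0772 / 0.1419 = 0.544

OR ≈ 0.544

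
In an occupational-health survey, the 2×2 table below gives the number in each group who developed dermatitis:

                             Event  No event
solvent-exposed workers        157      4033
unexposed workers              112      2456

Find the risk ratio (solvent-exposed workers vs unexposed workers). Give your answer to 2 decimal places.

risk, solvent-exposed workers = 157/4190 = 0.03747
risk, unexposed workers = 112/2568 = 0.04361
RR = 0.03747 / 0.04361 = 0.86

0.86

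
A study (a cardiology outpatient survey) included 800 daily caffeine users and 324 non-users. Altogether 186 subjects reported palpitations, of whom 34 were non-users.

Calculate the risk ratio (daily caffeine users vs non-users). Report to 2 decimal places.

daily caffeine users with the outcome: 186 − 34 = 152
daily caffeine users without the outcome: 800 − 152 = 648
non-users without the outcome: 324 − 34 = 290
risk, daily caffeine users = 152/800 = 0.1900
risk, non-users = 34/324 = 0.1049
RR = 0.1900 / 0.1049 = 1.81

RR ≈ 1.81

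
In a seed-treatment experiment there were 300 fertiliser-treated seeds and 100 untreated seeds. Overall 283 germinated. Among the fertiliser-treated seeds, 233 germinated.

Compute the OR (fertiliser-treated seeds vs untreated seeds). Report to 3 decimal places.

fertiliser-treated seeds without the outcome: 300 − 233 = 67
untreated seeds with the outcome: 283 − 233 = 50
untreated seeds without the outcome: 100 − 50 = 50
odds, fertiliser-treated seeds = 233/67 = 3.4776
odds, untreated seeds = 50/50 = 1.0000
OR = 3.4776 / 1.0000 = 3.478

OR: 3.478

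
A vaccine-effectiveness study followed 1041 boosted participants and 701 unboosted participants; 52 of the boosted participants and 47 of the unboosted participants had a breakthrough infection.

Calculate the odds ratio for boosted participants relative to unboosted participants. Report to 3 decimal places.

OR = (52 × 654) / (989 × 47) = 34008/46483 ≈ 0.732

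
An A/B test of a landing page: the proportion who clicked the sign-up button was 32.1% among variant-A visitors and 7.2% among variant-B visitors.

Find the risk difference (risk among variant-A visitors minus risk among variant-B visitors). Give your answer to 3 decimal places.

risk difference = 0.3210 − 0.0720 = 0.249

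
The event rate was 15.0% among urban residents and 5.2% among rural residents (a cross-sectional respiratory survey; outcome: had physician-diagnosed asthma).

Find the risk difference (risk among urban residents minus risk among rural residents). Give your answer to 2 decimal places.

risk difference = 0.1500 − 0.0520 = 0.10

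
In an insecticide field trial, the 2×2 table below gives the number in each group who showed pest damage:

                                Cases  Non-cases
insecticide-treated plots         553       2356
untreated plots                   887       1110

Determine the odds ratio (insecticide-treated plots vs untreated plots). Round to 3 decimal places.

odds, insecticide-treated plots = 553/2356 = 0.2347
odds, untreated plots = 887/1110 = 0.7991
OR = 0.2347 / 0.7991 = 0.294

0.294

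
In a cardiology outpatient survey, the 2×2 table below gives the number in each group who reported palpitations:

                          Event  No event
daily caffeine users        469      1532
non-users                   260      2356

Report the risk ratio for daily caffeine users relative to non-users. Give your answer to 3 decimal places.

risk, daily caffeine users = 469/2001 = 0.2344
risk, non-users = 260/2616 = 0.0994
RR = 0.2344 / 0.0994 = 2.358

2.358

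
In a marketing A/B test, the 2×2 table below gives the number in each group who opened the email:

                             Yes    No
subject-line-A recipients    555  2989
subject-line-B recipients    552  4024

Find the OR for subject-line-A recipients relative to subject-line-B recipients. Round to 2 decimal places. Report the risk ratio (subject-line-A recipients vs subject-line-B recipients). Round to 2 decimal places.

OR = 1.35; RR = 1.30

OR = (555 × 4024) / (2989 × 552) = 2233320/1649928 ≈ 1.35
risk, subject-line-A recipients = 555/3544 = 0.1566
risk, subject-line-B recipients = 552/4576 = 0.1206
RR = 0.1566 / 0.1206 = 1.30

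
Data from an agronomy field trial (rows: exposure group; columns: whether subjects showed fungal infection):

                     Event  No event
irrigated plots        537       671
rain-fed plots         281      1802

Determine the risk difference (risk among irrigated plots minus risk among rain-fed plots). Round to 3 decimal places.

RD: 0.310

risk, irrigated plots = 537/1208 = 0.4445
risk, rain-fed plots = 281/2083 = 0.1349
risk difference = 0.4445 − 0.1349 = 0.310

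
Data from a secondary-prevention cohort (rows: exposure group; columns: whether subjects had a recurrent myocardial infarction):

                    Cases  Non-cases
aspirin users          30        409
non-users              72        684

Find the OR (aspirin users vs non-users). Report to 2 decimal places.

odds, aspirin users = 30/409 = 0.0733
odds, non-users = 72/684 = 0.1053
OR = 0.0733 / 0.1053 = 0.70

0.70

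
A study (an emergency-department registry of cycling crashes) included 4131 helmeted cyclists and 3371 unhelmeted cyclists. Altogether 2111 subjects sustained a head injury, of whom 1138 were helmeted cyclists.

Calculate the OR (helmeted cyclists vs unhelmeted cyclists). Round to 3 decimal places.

helmeted cyclists without the outcome: 4131 − 1138 = 2993
unhelmeted cyclists with the outcome: 2111 − 1138 = 973
unhelmeted cyclists without the outcome: 3371 − 973 = 2398
odds, helmeted cyclists = 1138/2993 = 0.3802
odds, unhelmeted cyclists = 973/2398 = 0.4058
OR = 0.3802 / 0.4058 = 0.937

OR: 0.937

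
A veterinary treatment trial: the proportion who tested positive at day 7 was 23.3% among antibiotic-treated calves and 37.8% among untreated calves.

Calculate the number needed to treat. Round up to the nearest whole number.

NNT = 7

absolute risk difference = 0.145000
1 / 0.145000 = 6.897 → round up → 7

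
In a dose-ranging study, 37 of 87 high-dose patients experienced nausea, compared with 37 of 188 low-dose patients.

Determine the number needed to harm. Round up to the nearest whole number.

risk, high-dose patients = 37/87 = 0.425287
risk, low-dose patients = 37/188 = 0.196809
absolute risk difference = 0.228479
1 / 0.228479 = 4.377 → round up → 5

NNH = 5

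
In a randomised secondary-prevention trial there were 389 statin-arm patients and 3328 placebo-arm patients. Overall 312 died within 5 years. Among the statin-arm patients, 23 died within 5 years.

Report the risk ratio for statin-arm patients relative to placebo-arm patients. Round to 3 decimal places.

RR ≈ 0.681

statin-arm patients without the outcome: 389 − 23 = 366
placebo-arm patients with the outcome: 312 − 23 = 289
placebo-arm patients without the outcome: 3328 − 289 = 3039
risk, statin-arm patients = 23/389 = 0.0591
risk, placebo-arm patients = 289/3328 = 0.0868
RR = 0.0591 / 0.0868 = 0.681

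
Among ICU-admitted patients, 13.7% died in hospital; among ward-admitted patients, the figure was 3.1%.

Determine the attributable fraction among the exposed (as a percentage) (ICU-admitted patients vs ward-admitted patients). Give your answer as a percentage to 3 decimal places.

AR% = (0.13700 − 0.03100) / 0.13700 = 0.7737 → 77.372%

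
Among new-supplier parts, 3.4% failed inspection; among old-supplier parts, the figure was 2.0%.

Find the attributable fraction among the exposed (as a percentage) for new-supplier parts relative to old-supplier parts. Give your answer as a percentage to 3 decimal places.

AR% = (0.03400 − 0.02000) / 0.03400 = 0.4118 → 41.176%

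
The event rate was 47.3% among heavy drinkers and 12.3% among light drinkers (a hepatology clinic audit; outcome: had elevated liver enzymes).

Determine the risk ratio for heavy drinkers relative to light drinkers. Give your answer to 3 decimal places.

RR = 0.4730 / 0.1230 = 3.846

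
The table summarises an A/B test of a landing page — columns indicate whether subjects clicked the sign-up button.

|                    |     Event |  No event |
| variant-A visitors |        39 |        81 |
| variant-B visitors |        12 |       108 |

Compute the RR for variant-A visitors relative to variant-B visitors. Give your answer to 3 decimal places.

3.250

risk, variant-A visitors = 39/120 = 0.3250
risk, variant-B visitors = 12/120 = 0.1000
RR = 0.3250 / 0.1000 = 3.250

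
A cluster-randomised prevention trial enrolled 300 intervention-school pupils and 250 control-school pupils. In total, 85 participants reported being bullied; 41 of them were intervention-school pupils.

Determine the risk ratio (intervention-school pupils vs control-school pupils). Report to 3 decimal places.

intervention-school pupils without the outcome: 300 − 41 = 259
control-school pupils with the outcome: 85 − 41 = 44
control-school pupils without the outcome: 250 − 44 = 206
risk, intervention-school pupils = 41/300 = 0.1367
risk, control-school pupils = 44/250 = 0.1760
RR = 0.1367 / 0.1760 = 0.777

RR: 0.777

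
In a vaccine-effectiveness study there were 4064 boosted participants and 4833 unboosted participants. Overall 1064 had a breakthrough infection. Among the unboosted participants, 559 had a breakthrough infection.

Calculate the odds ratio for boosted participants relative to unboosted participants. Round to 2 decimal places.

1.08

boosted participants with the outcome: 1064 − 559 = 505
boosted participants without the outcome: 4064 − 505 = 3559
unboosted participants without the outcome: 4833 − 559 = 4274
OR = (505 × 4274) / (3559 × 559) = 2158370/1989481 ≈ 1.08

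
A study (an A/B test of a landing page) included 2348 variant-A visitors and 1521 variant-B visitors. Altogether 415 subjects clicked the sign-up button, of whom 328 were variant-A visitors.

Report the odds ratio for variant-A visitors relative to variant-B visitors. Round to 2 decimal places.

2.68

variant-A visitors without the outcome: 2348 − 328 = 2020
variant-B visitors with the outcome: 415 − 328 = 87
variant-B visitors without the outcome: 1521 − 87 = 1434
odds, variant-A visitors = 328/2020 = 0.1624
odds, variant-B visitors = 87/1434 = 0.0607
OR = 0.1624 / 0.0607 = 2.68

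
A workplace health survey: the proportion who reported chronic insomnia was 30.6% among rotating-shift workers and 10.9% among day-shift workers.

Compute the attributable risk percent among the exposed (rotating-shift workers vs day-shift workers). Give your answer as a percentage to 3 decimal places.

AR% = (0.3060 − 0.1090) / 0.3060 = 0.6438 → 64.379%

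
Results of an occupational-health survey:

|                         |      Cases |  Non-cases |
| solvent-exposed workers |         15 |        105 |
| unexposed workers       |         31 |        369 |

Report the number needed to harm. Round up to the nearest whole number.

22

risk, solvent-exposed workers = 15/120 = 0.125000
risk, unexposed workers = 31/400 = 0.077500
absolute risk difference = 0.047500
1 / 0.047500 = 21.053 → round up → 22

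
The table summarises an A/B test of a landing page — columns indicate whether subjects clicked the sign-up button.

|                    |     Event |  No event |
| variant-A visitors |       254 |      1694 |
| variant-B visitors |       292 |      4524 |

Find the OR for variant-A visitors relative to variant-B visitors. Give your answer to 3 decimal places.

OR = (254 × 4524) / (1694 × 292) = 1149096/494648 ≈ 2.323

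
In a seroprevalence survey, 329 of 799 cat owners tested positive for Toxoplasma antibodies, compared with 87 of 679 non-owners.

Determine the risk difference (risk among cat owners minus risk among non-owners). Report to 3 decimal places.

0.284

risk, cat owners = 329/799 = 0.4118
risk, non-owners = 87/679 = 0.1281
risk difference = 0.4118 − 0.1281 = 0.284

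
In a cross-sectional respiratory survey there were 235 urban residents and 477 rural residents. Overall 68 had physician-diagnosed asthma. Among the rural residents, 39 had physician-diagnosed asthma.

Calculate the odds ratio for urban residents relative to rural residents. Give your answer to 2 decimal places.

urban residents with the outcome: 68 − 39 = 29
urban residents without the outcome: 235 − 29 = 206
rural residents without the outcome: 477 − 39 = 438
OR = (29 × 438) / (206 × 39) = 12702/8034 ≈ 1.58

1.58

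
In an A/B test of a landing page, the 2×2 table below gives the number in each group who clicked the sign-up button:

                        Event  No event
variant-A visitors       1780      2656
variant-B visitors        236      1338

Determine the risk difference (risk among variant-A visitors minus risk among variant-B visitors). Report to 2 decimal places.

RD ≈ 0.25

risk, variant-A visitors = 1780/4436 = 0.4013
risk, variant-B visitors = 236/1574 = 0.1499
risk difference = 0.4013 − 0.1499 = 0.25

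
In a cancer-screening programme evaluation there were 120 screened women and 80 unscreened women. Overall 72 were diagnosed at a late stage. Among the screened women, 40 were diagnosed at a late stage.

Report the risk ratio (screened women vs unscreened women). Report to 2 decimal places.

screened women without the outcome: 120 − 40 = 80
unscreened women with the outcome: 72 − 40 = 32
unscreened women without the outcome: 80 − 32 = 48
risk, screened women = 40/120 = 0.3333
risk, unscreened women = 32/80 = 0.4000
RR = 0.3333 / 0.4000 = 0.83

RR: 0.83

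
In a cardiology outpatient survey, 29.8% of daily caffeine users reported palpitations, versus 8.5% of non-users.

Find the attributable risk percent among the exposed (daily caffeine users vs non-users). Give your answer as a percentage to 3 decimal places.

AR% = (0.2980 − 0.0850) / 0.2980 = 0.7148 → 71.477%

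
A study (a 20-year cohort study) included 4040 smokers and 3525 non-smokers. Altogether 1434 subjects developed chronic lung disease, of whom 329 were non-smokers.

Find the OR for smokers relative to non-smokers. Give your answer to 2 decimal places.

smokers with the outcome: 1434 − 329 = 1105
smokers without the outcome: 4040 − 1105 = 2935
non-smokers without the outcome: 3525 − 329 = 3196
odds, smokers = 1105/2935 = 0.3765
odds, non-smokers = 329/3196 = 0.1029
OR = 0.3765 / 0.1029 = 3.66

3.66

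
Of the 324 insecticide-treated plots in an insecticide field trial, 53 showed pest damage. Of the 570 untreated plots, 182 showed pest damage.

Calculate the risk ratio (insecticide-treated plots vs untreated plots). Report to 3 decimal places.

risk, insecticide-treated plots = 53/324 = 0.1636
risk, untreated plots = 182/570 = 0.3193
RR = 0.1636 / 0.3193 = 0.512

0.512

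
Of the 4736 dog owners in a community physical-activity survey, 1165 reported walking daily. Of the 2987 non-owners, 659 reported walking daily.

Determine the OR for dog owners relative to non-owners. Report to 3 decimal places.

1.152

odds, dog owners = 1165/3571 = 0.3262
odds, non-owners = 659/2328 = 0.2831
OR = 0.3262 / 0.2831 = 1.152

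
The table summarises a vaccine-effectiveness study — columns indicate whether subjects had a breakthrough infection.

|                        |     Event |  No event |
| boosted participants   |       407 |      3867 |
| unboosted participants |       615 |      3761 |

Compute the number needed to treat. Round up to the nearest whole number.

NNT: 23

risk, boosted participants = 407/4274 = 0.095227
risk, unboosted participants = 615/4376 = 0.140539
absolute risk difference = 0.045312
1 / 0.045312 = 22.069 → round up → 23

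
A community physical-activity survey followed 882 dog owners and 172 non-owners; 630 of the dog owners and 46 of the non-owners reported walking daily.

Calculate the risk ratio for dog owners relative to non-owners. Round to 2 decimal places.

RR = 2.67

risk, dog owners = 630/882 = 0.7143
risk, non-owners = 46/172 = 0.2674
RR = 0.7143 / 0.2674 = 2.67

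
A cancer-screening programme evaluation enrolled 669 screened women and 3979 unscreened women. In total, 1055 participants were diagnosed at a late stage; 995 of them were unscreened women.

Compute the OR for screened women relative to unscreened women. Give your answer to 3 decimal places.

OR: 0.295

screened women with the outcome: 1055 − 995 = 60
screened women without the outcome: 669 − 60 = 609
unscreened women without the outcome: 3979 − 995 = 2984
odds, screened women = 60/609 = 0.0985
odds, unscreened women = 995/2984 = 0.3334
OR = 0.0985 / 0.3334 = 0.295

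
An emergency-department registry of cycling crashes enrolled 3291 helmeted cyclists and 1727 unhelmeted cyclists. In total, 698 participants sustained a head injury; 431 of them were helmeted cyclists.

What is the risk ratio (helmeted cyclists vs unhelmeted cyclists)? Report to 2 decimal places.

helmeted cyclists without the outcome: 3291 − 431 = 2860
unhelmeted cyclists with the outcome: 698 − 431 = 267
unhelmeted cyclists without the outcome: 1727 − 267 = 1460
risk, helmeted cyclists = 431/3291 = 0.1310
risk, unhelmeted cyclists = 267/1727 = 0.1546
RR = 0.1310 / 0.1546 = 0.85

RR: 0.85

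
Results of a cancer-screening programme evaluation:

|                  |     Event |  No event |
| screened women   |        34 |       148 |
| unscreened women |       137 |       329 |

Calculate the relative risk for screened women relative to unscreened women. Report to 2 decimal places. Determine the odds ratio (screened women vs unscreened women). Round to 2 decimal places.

RR = 0.64; OR = 0.55

risk, screened women = 34/182 = 0.1868
risk, unscreened women = 137/466 = 0.2940
RR = 0.1868 / 0.2940 = 0.64
odds, screened women = 34/148 = 0.2297
odds, unscreened women = 137/329 = 0.4164
OR = 0.2297 / 0.4164 = 0.55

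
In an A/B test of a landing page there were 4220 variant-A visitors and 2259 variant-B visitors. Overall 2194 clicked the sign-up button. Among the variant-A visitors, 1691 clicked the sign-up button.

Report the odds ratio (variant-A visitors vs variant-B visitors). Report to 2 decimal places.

variant-A visitors without the outcome: 4220 − 1691 = 2529
variant-B visitors with the outcome: 2194 − 1691 = 503
variant-B visitors without the outcome: 2259 − 503 = 1756
odds, variant-A visitors = 1691/2529 = 0.6686
odds, variant-B visitors = 503/1756 = 0.2864
OR = 0.6686 / 0.2864 = 2.33

2.33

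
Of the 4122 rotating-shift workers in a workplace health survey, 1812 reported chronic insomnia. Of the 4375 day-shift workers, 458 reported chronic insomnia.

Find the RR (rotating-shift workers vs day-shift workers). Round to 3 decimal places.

risk, rotating-shift workers = 1812/4122 = 0.4396
risk, day-shift workers = 458/4375 = 0.1047
RR = 0.4396 / 0.1047 = 4.199

RR ≈ 4.199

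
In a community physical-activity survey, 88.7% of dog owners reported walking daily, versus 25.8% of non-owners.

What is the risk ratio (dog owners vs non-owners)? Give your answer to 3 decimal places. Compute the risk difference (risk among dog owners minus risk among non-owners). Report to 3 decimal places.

RR = 0.8870 / 0.2580 = 3.438
risk difference = 0.8870 − 0.2580 = 0.629

RR = 3.438; RD = 0.629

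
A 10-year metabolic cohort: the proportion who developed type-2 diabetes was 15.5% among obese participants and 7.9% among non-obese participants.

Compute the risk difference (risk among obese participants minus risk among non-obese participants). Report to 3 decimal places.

risk difference = 0.1550 − 0.0790 = 0.076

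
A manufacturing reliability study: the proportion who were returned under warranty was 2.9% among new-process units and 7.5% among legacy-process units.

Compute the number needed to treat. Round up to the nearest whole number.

22

absolute risk difference = 0.046000
1 / 0.046000 = 21.739 → round up → 22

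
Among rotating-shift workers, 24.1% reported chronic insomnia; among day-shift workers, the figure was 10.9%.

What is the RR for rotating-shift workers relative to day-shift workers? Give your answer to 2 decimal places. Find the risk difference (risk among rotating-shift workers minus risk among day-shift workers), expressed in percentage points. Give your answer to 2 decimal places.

RR = 2.21; RD = 13.20

RR = 0.2410 / 0.1090 = 2.21
risk difference = 0.2410 − 0.1090 = 0.1320 → 13.20 percentage points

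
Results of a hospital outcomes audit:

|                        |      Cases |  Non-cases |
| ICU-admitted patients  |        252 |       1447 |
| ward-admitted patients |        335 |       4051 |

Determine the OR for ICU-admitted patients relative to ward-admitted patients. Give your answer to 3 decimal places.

OR = (252 × 4051) / (1447 × 335) = 1020852/484745 ≈ 2.106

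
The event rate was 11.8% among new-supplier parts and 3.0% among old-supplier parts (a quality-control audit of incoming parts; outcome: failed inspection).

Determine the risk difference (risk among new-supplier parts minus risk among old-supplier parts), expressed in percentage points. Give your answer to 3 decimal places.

RD = 8.800

risk difference = 0.11800 − 0.03000 = 0.08800 → 8.800 percentage points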